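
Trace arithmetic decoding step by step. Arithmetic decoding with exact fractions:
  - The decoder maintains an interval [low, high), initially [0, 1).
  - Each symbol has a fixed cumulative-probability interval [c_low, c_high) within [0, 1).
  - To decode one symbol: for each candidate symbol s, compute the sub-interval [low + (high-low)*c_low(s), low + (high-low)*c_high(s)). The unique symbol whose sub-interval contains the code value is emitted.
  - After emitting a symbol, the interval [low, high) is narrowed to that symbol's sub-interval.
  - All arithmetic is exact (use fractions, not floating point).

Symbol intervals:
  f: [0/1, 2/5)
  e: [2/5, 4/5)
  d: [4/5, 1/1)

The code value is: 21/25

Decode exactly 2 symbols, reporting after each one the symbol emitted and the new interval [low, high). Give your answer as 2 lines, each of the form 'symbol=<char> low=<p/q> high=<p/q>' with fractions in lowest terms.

Step 1: interval [0/1, 1/1), width = 1/1 - 0/1 = 1/1
  'f': [0/1 + 1/1*0/1, 0/1 + 1/1*2/5) = [0/1, 2/5)
  'e': [0/1 + 1/1*2/5, 0/1 + 1/1*4/5) = [2/5, 4/5)
  'd': [0/1 + 1/1*4/5, 0/1 + 1/1*1/1) = [4/5, 1/1) <- contains code 21/25
  emit 'd', narrow to [4/5, 1/1)
Step 2: interval [4/5, 1/1), width = 1/1 - 4/5 = 1/5
  'f': [4/5 + 1/5*0/1, 4/5 + 1/5*2/5) = [4/5, 22/25) <- contains code 21/25
  'e': [4/5 + 1/5*2/5, 4/5 + 1/5*4/5) = [22/25, 24/25)
  'd': [4/5 + 1/5*4/5, 4/5 + 1/5*1/1) = [24/25, 1/1)
  emit 'f', narrow to [4/5, 22/25)

Answer: symbol=d low=4/5 high=1/1
symbol=f low=4/5 high=22/25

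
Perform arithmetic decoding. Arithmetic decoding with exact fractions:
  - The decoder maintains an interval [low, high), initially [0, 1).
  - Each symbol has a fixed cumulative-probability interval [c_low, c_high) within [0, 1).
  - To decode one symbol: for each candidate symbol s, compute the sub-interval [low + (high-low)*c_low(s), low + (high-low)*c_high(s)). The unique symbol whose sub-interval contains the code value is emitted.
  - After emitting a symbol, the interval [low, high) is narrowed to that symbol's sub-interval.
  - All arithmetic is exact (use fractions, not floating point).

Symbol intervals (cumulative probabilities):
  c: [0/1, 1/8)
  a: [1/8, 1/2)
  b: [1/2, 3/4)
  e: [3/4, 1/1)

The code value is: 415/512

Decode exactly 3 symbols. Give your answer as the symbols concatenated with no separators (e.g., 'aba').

Answer: eaa

Derivation:
Step 1: interval [0/1, 1/1), width = 1/1 - 0/1 = 1/1
  'c': [0/1 + 1/1*0/1, 0/1 + 1/1*1/8) = [0/1, 1/8)
  'a': [0/1 + 1/1*1/8, 0/1 + 1/1*1/2) = [1/8, 1/2)
  'b': [0/1 + 1/1*1/2, 0/1 + 1/1*3/4) = [1/2, 3/4)
  'e': [0/1 + 1/1*3/4, 0/1 + 1/1*1/1) = [3/4, 1/1) <- contains code 415/512
  emit 'e', narrow to [3/4, 1/1)
Step 2: interval [3/4, 1/1), width = 1/1 - 3/4 = 1/4
  'c': [3/4 + 1/4*0/1, 3/4 + 1/4*1/8) = [3/4, 25/32)
  'a': [3/4 + 1/4*1/8, 3/4 + 1/4*1/2) = [25/32, 7/8) <- contains code 415/512
  'b': [3/4 + 1/4*1/2, 3/4 + 1/4*3/4) = [7/8, 15/16)
  'e': [3/4 + 1/4*3/4, 3/4 + 1/4*1/1) = [15/16, 1/1)
  emit 'a', narrow to [25/32, 7/8)
Step 3: interval [25/32, 7/8), width = 7/8 - 25/32 = 3/32
  'c': [25/32 + 3/32*0/1, 25/32 + 3/32*1/8) = [25/32, 203/256)
  'a': [25/32 + 3/32*1/8, 25/32 + 3/32*1/2) = [203/256, 53/64) <- contains code 415/512
  'b': [25/32 + 3/32*1/2, 25/32 + 3/32*3/4) = [53/64, 109/128)
  'e': [25/32 + 3/32*3/4, 25/32 + 3/32*1/1) = [109/128, 7/8)
  emit 'a', narrow to [203/256, 53/64)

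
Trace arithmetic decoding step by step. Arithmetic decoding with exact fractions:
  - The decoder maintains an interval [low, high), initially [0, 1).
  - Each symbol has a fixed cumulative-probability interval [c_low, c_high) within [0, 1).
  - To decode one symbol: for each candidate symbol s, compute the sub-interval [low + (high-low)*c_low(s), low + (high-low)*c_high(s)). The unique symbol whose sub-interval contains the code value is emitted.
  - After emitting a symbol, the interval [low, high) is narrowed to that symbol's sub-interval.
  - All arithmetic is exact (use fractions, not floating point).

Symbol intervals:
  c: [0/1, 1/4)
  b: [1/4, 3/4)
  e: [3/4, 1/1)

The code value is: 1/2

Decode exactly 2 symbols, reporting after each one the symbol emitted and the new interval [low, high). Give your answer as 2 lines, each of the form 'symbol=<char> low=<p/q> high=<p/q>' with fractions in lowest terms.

Step 1: interval [0/1, 1/1), width = 1/1 - 0/1 = 1/1
  'c': [0/1 + 1/1*0/1, 0/1 + 1/1*1/4) = [0/1, 1/4)
  'b': [0/1 + 1/1*1/4, 0/1 + 1/1*3/4) = [1/4, 3/4) <- contains code 1/2
  'e': [0/1 + 1/1*3/4, 0/1 + 1/1*1/1) = [3/4, 1/1)
  emit 'b', narrow to [1/4, 3/4)
Step 2: interval [1/4, 3/4), width = 3/4 - 1/4 = 1/2
  'c': [1/4 + 1/2*0/1, 1/4 + 1/2*1/4) = [1/4, 3/8)
  'b': [1/4 + 1/2*1/4, 1/4 + 1/2*3/4) = [3/8, 5/8) <- contains code 1/2
  'e': [1/4 + 1/2*3/4, 1/4 + 1/2*1/1) = [5/8, 3/4)
  emit 'b', narrow to [3/8, 5/8)

Answer: symbol=b low=1/4 high=3/4
symbol=b low=3/8 high=5/8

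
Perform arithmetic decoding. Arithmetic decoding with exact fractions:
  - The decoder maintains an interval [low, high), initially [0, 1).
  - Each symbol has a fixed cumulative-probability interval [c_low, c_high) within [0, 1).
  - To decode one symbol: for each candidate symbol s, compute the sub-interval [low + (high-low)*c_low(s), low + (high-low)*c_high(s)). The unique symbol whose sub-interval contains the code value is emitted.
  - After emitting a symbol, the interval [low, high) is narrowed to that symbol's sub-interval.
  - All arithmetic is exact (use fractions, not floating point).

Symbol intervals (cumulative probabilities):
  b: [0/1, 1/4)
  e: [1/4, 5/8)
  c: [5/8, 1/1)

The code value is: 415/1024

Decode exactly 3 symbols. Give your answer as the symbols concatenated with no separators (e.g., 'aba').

Answer: eee

Derivation:
Step 1: interval [0/1, 1/1), width = 1/1 - 0/1 = 1/1
  'b': [0/1 + 1/1*0/1, 0/1 + 1/1*1/4) = [0/1, 1/4)
  'e': [0/1 + 1/1*1/4, 0/1 + 1/1*5/8) = [1/4, 5/8) <- contains code 415/1024
  'c': [0/1 + 1/1*5/8, 0/1 + 1/1*1/1) = [5/8, 1/1)
  emit 'e', narrow to [1/4, 5/8)
Step 2: interval [1/4, 5/8), width = 5/8 - 1/4 = 3/8
  'b': [1/4 + 3/8*0/1, 1/4 + 3/8*1/4) = [1/4, 11/32)
  'e': [1/4 + 3/8*1/4, 1/4 + 3/8*5/8) = [11/32, 31/64) <- contains code 415/1024
  'c': [1/4 + 3/8*5/8, 1/4 + 3/8*1/1) = [31/64, 5/8)
  emit 'e', narrow to [11/32, 31/64)
Step 3: interval [11/32, 31/64), width = 31/64 - 11/32 = 9/64
  'b': [11/32 + 9/64*0/1, 11/32 + 9/64*1/4) = [11/32, 97/256)
  'e': [11/32 + 9/64*1/4, 11/32 + 9/64*5/8) = [97/256, 221/512) <- contains code 415/1024
  'c': [11/32 + 9/64*5/8, 11/32 + 9/64*1/1) = [221/512, 31/64)
  emit 'e', narrow to [97/256, 221/512)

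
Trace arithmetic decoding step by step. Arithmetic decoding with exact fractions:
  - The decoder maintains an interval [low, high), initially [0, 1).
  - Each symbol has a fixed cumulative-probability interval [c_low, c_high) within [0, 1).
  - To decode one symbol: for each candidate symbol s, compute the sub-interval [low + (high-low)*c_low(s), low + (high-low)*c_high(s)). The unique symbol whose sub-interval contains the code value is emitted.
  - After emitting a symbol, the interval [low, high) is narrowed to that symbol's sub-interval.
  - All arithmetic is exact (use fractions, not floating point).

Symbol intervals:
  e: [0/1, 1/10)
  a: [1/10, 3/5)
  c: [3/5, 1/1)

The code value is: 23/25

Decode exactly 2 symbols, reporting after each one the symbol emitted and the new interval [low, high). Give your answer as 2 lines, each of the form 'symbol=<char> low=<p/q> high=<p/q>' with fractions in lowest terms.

Step 1: interval [0/1, 1/1), width = 1/1 - 0/1 = 1/1
  'e': [0/1 + 1/1*0/1, 0/1 + 1/1*1/10) = [0/1, 1/10)
  'a': [0/1 + 1/1*1/10, 0/1 + 1/1*3/5) = [1/10, 3/5)
  'c': [0/1 + 1/1*3/5, 0/1 + 1/1*1/1) = [3/5, 1/1) <- contains code 23/25
  emit 'c', narrow to [3/5, 1/1)
Step 2: interval [3/5, 1/1), width = 1/1 - 3/5 = 2/5
  'e': [3/5 + 2/5*0/1, 3/5 + 2/5*1/10) = [3/5, 16/25)
  'a': [3/5 + 2/5*1/10, 3/5 + 2/5*3/5) = [16/25, 21/25)
  'c': [3/5 + 2/5*3/5, 3/5 + 2/5*1/1) = [21/25, 1/1) <- contains code 23/25
  emit 'c', narrow to [21/25, 1/1)

Answer: symbol=c low=3/5 high=1/1
symbol=c low=21/25 high=1/1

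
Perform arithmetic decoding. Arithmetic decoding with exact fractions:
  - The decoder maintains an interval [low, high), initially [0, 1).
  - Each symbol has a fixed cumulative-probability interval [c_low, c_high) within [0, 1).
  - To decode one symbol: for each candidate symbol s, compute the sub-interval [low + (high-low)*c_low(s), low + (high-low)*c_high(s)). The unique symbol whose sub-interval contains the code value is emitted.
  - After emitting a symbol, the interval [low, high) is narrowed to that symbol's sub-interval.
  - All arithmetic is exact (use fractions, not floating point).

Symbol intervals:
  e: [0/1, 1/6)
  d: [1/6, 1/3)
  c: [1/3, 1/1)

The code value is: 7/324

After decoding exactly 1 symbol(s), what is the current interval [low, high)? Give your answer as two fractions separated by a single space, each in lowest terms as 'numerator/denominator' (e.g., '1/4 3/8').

Answer: 0/1 1/6

Derivation:
Step 1: interval [0/1, 1/1), width = 1/1 - 0/1 = 1/1
  'e': [0/1 + 1/1*0/1, 0/1 + 1/1*1/6) = [0/1, 1/6) <- contains code 7/324
  'd': [0/1 + 1/1*1/6, 0/1 + 1/1*1/3) = [1/6, 1/3)
  'c': [0/1 + 1/1*1/3, 0/1 + 1/1*1/1) = [1/3, 1/1)
  emit 'e', narrow to [0/1, 1/6)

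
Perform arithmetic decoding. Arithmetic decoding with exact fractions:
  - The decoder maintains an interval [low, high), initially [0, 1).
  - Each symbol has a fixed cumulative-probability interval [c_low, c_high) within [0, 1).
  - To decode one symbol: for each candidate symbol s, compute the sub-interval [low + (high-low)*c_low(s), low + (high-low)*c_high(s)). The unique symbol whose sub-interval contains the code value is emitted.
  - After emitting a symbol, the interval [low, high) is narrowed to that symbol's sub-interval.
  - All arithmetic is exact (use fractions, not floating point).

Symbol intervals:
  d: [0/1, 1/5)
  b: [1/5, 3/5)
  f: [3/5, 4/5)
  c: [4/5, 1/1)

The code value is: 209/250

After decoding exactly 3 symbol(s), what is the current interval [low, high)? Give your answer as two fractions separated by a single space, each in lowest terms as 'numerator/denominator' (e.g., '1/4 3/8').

Step 1: interval [0/1, 1/1), width = 1/1 - 0/1 = 1/1
  'd': [0/1 + 1/1*0/1, 0/1 + 1/1*1/5) = [0/1, 1/5)
  'b': [0/1 + 1/1*1/5, 0/1 + 1/1*3/5) = [1/5, 3/5)
  'f': [0/1 + 1/1*3/5, 0/1 + 1/1*4/5) = [3/5, 4/5)
  'c': [0/1 + 1/1*4/5, 0/1 + 1/1*1/1) = [4/5, 1/1) <- contains code 209/250
  emit 'c', narrow to [4/5, 1/1)
Step 2: interval [4/5, 1/1), width = 1/1 - 4/5 = 1/5
  'd': [4/5 + 1/5*0/1, 4/5 + 1/5*1/5) = [4/5, 21/25) <- contains code 209/250
  'b': [4/5 + 1/5*1/5, 4/5 + 1/5*3/5) = [21/25, 23/25)
  'f': [4/5 + 1/5*3/5, 4/5 + 1/5*4/5) = [23/25, 24/25)
  'c': [4/5 + 1/5*4/5, 4/5 + 1/5*1/1) = [24/25, 1/1)
  emit 'd', narrow to [4/5, 21/25)
Step 3: interval [4/5, 21/25), width = 21/25 - 4/5 = 1/25
  'd': [4/5 + 1/25*0/1, 4/5 + 1/25*1/5) = [4/5, 101/125)
  'b': [4/5 + 1/25*1/5, 4/5 + 1/25*3/5) = [101/125, 103/125)
  'f': [4/5 + 1/25*3/5, 4/5 + 1/25*4/5) = [103/125, 104/125)
  'c': [4/5 + 1/25*4/5, 4/5 + 1/25*1/1) = [104/125, 21/25) <- contains code 209/250
  emit 'c', narrow to [104/125, 21/25)

Answer: 104/125 21/25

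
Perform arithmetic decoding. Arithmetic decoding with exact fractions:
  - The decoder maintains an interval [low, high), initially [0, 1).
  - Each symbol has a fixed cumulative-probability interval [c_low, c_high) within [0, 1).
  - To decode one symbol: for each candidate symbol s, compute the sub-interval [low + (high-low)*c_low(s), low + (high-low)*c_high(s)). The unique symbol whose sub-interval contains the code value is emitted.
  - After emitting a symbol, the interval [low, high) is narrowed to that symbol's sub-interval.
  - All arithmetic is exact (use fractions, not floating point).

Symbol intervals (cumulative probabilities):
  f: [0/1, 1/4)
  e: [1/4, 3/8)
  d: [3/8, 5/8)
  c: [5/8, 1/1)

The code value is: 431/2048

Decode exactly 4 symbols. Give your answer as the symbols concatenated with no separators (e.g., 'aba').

Answer: fcdc

Derivation:
Step 1: interval [0/1, 1/1), width = 1/1 - 0/1 = 1/1
  'f': [0/1 + 1/1*0/1, 0/1 + 1/1*1/4) = [0/1, 1/4) <- contains code 431/2048
  'e': [0/1 + 1/1*1/4, 0/1 + 1/1*3/8) = [1/4, 3/8)
  'd': [0/1 + 1/1*3/8, 0/1 + 1/1*5/8) = [3/8, 5/8)
  'c': [0/1 + 1/1*5/8, 0/1 + 1/1*1/1) = [5/8, 1/1)
  emit 'f', narrow to [0/1, 1/4)
Step 2: interval [0/1, 1/4), width = 1/4 - 0/1 = 1/4
  'f': [0/1 + 1/4*0/1, 0/1 + 1/4*1/4) = [0/1, 1/16)
  'e': [0/1 + 1/4*1/4, 0/1 + 1/4*3/8) = [1/16, 3/32)
  'd': [0/1 + 1/4*3/8, 0/1 + 1/4*5/8) = [3/32, 5/32)
  'c': [0/1 + 1/4*5/8, 0/1 + 1/4*1/1) = [5/32, 1/4) <- contains code 431/2048
  emit 'c', narrow to [5/32, 1/4)
Step 3: interval [5/32, 1/4), width = 1/4 - 5/32 = 3/32
  'f': [5/32 + 3/32*0/1, 5/32 + 3/32*1/4) = [5/32, 23/128)
  'e': [5/32 + 3/32*1/4, 5/32 + 3/32*3/8) = [23/128, 49/256)
  'd': [5/32 + 3/32*3/8, 5/32 + 3/32*5/8) = [49/256, 55/256) <- contains code 431/2048
  'c': [5/32 + 3/32*5/8, 5/32 + 3/32*1/1) = [55/256, 1/4)
  emit 'd', narrow to [49/256, 55/256)
Step 4: interval [49/256, 55/256), width = 55/256 - 49/256 = 3/128
  'f': [49/256 + 3/128*0/1, 49/256 + 3/128*1/4) = [49/256, 101/512)
  'e': [49/256 + 3/128*1/4, 49/256 + 3/128*3/8) = [101/512, 205/1024)
  'd': [49/256 + 3/128*3/8, 49/256 + 3/128*5/8) = [205/1024, 211/1024)
  'c': [49/256 + 3/128*5/8, 49/256 + 3/128*1/1) = [211/1024, 55/256) <- contains code 431/2048
  emit 'c', narrow to [211/1024, 55/256)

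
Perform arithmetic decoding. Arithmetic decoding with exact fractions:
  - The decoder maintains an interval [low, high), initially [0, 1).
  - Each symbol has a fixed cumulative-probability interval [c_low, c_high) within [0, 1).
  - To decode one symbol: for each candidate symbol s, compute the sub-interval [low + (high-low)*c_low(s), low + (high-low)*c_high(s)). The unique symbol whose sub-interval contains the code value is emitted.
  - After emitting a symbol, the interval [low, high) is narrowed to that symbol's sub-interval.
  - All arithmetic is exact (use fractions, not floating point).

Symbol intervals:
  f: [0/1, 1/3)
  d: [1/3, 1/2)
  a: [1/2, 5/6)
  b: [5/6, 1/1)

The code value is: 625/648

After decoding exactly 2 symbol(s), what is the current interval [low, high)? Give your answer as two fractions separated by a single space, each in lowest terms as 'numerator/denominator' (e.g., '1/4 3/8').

Step 1: interval [0/1, 1/1), width = 1/1 - 0/1 = 1/1
  'f': [0/1 + 1/1*0/1, 0/1 + 1/1*1/3) = [0/1, 1/3)
  'd': [0/1 + 1/1*1/3, 0/1 + 1/1*1/2) = [1/3, 1/2)
  'a': [0/1 + 1/1*1/2, 0/1 + 1/1*5/6) = [1/2, 5/6)
  'b': [0/1 + 1/1*5/6, 0/1 + 1/1*1/1) = [5/6, 1/1) <- contains code 625/648
  emit 'b', narrow to [5/6, 1/1)
Step 2: interval [5/6, 1/1), width = 1/1 - 5/6 = 1/6
  'f': [5/6 + 1/6*0/1, 5/6 + 1/6*1/3) = [5/6, 8/9)
  'd': [5/6 + 1/6*1/3, 5/6 + 1/6*1/2) = [8/9, 11/12)
  'a': [5/6 + 1/6*1/2, 5/6 + 1/6*5/6) = [11/12, 35/36) <- contains code 625/648
  'b': [5/6 + 1/6*5/6, 5/6 + 1/6*1/1) = [35/36, 1/1)
  emit 'a', narrow to [11/12, 35/36)

Answer: 11/12 35/36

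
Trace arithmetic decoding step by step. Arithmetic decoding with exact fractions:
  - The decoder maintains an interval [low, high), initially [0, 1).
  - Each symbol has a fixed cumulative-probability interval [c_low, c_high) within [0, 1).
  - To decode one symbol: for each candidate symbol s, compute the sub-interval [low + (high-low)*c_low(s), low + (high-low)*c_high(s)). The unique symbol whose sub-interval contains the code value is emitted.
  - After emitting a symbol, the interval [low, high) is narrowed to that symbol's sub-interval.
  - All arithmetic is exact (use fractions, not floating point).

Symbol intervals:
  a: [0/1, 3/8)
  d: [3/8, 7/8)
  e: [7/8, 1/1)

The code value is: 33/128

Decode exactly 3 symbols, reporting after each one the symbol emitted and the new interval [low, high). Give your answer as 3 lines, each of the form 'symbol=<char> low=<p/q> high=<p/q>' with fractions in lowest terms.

Step 1: interval [0/1, 1/1), width = 1/1 - 0/1 = 1/1
  'a': [0/1 + 1/1*0/1, 0/1 + 1/1*3/8) = [0/1, 3/8) <- contains code 33/128
  'd': [0/1 + 1/1*3/8, 0/1 + 1/1*7/8) = [3/8, 7/8)
  'e': [0/1 + 1/1*7/8, 0/1 + 1/1*1/1) = [7/8, 1/1)
  emit 'a', narrow to [0/1, 3/8)
Step 2: interval [0/1, 3/8), width = 3/8 - 0/1 = 3/8
  'a': [0/1 + 3/8*0/1, 0/1 + 3/8*3/8) = [0/1, 9/64)
  'd': [0/1 + 3/8*3/8, 0/1 + 3/8*7/8) = [9/64, 21/64) <- contains code 33/128
  'e': [0/1 + 3/8*7/8, 0/1 + 3/8*1/1) = [21/64, 3/8)
  emit 'd', narrow to [9/64, 21/64)
Step 3: interval [9/64, 21/64), width = 21/64 - 9/64 = 3/16
  'a': [9/64 + 3/16*0/1, 9/64 + 3/16*3/8) = [9/64, 27/128)
  'd': [9/64 + 3/16*3/8, 9/64 + 3/16*7/8) = [27/128, 39/128) <- contains code 33/128
  'e': [9/64 + 3/16*7/8, 9/64 + 3/16*1/1) = [39/128, 21/64)
  emit 'd', narrow to [27/128, 39/128)

Answer: symbol=a low=0/1 high=3/8
symbol=d low=9/64 high=21/64
symbol=d low=27/128 high=39/128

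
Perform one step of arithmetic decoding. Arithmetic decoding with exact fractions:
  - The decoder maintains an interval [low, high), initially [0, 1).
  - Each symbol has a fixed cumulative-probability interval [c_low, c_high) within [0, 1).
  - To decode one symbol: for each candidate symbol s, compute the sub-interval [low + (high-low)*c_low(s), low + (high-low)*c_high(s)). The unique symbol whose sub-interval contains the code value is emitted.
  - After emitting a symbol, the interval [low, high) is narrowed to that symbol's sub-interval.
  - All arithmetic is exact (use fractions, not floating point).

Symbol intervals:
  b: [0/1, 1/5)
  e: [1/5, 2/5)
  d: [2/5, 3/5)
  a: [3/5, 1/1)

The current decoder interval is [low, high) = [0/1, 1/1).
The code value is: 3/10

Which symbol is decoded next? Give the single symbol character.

Answer: e

Derivation:
Interval width = high − low = 1/1 − 0/1 = 1/1
Scaled code = (code − low) / width = (3/10 − 0/1) / 1/1 = 3/10
  b: [0/1, 1/5) 
  e: [1/5, 2/5) ← scaled code falls here ✓
  d: [2/5, 3/5) 
  a: [3/5, 1/1) 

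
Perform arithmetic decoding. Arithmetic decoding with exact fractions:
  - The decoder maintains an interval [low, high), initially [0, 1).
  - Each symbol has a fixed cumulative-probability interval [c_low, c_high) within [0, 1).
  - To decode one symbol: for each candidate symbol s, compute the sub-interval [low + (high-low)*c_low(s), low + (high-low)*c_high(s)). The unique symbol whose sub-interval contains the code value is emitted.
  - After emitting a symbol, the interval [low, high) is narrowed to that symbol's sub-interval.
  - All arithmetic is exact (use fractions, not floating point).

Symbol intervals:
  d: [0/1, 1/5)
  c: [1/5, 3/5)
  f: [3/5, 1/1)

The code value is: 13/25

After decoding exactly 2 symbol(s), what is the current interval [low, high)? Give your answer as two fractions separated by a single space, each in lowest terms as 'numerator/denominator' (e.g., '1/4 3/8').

Answer: 11/25 3/5

Derivation:
Step 1: interval [0/1, 1/1), width = 1/1 - 0/1 = 1/1
  'd': [0/1 + 1/1*0/1, 0/1 + 1/1*1/5) = [0/1, 1/5)
  'c': [0/1 + 1/1*1/5, 0/1 + 1/1*3/5) = [1/5, 3/5) <- contains code 13/25
  'f': [0/1 + 1/1*3/5, 0/1 + 1/1*1/1) = [3/5, 1/1)
  emit 'c', narrow to [1/5, 3/5)
Step 2: interval [1/5, 3/5), width = 3/5 - 1/5 = 2/5
  'd': [1/5 + 2/5*0/1, 1/5 + 2/5*1/5) = [1/5, 7/25)
  'c': [1/5 + 2/5*1/5, 1/5 + 2/5*3/5) = [7/25, 11/25)
  'f': [1/5 + 2/5*3/5, 1/5 + 2/5*1/1) = [11/25, 3/5) <- contains code 13/25
  emit 'f', narrow to [11/25, 3/5)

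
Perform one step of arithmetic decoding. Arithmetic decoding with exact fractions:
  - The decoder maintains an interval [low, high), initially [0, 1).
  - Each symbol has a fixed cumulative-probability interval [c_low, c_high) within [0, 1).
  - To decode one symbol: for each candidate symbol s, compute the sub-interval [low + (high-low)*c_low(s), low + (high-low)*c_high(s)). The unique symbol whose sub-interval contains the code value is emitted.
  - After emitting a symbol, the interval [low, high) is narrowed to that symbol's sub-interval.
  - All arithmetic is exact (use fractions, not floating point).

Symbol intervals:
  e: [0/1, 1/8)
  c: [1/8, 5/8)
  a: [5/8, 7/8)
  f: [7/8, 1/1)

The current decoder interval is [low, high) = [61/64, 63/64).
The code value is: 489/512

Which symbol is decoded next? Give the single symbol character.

Interval width = high − low = 63/64 − 61/64 = 1/32
Scaled code = (code − low) / width = (489/512 − 61/64) / 1/32 = 1/16
  e: [0/1, 1/8) ← scaled code falls here ✓
  c: [1/8, 5/8) 
  a: [5/8, 7/8) 
  f: [7/8, 1/1) 

Answer: e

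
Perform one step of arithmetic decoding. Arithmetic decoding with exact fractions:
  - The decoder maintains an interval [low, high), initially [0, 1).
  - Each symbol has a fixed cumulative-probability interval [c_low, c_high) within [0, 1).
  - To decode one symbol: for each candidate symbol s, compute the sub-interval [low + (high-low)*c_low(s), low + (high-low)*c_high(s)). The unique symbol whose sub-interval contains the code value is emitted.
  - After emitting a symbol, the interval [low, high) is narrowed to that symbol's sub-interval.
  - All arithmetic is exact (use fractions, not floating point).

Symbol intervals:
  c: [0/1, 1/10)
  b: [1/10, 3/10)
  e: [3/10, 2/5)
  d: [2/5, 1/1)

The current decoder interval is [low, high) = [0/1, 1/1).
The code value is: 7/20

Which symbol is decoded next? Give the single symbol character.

Answer: e

Derivation:
Interval width = high − low = 1/1 − 0/1 = 1/1
Scaled code = (code − low) / width = (7/20 − 0/1) / 1/1 = 7/20
  c: [0/1, 1/10) 
  b: [1/10, 3/10) 
  e: [3/10, 2/5) ← scaled code falls here ✓
  d: [2/5, 1/1) 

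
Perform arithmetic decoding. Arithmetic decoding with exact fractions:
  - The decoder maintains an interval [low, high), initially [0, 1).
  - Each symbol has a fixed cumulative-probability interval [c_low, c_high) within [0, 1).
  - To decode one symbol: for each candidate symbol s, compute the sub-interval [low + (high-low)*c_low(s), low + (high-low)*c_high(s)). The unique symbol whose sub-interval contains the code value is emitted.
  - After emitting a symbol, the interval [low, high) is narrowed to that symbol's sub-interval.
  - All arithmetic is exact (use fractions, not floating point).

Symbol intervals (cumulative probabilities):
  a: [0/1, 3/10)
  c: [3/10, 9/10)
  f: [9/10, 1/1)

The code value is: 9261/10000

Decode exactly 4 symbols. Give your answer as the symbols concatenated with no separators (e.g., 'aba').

Answer: facf

Derivation:
Step 1: interval [0/1, 1/1), width = 1/1 - 0/1 = 1/1
  'a': [0/1 + 1/1*0/1, 0/1 + 1/1*3/10) = [0/1, 3/10)
  'c': [0/1 + 1/1*3/10, 0/1 + 1/1*9/10) = [3/10, 9/10)
  'f': [0/1 + 1/1*9/10, 0/1 + 1/1*1/1) = [9/10, 1/1) <- contains code 9261/10000
  emit 'f', narrow to [9/10, 1/1)
Step 2: interval [9/10, 1/1), width = 1/1 - 9/10 = 1/10
  'a': [9/10 + 1/10*0/1, 9/10 + 1/10*3/10) = [9/10, 93/100) <- contains code 9261/10000
  'c': [9/10 + 1/10*3/10, 9/10 + 1/10*9/10) = [93/100, 99/100)
  'f': [9/10 + 1/10*9/10, 9/10 + 1/10*1/1) = [99/100, 1/1)
  emit 'a', narrow to [9/10, 93/100)
Step 3: interval [9/10, 93/100), width = 93/100 - 9/10 = 3/100
  'a': [9/10 + 3/100*0/1, 9/10 + 3/100*3/10) = [9/10, 909/1000)
  'c': [9/10 + 3/100*3/10, 9/10 + 3/100*9/10) = [909/1000, 927/1000) <- contains code 9261/10000
  'f': [9/10 + 3/100*9/10, 9/10 + 3/100*1/1) = [927/1000, 93/100)
  emit 'c', narrow to [909/1000, 927/1000)
Step 4: interval [909/1000, 927/1000), width = 927/1000 - 909/1000 = 9/500
  'a': [909/1000 + 9/500*0/1, 909/1000 + 9/500*3/10) = [909/1000, 1143/1250)
  'c': [909/1000 + 9/500*3/10, 909/1000 + 9/500*9/10) = [1143/1250, 2313/2500)
  'f': [909/1000 + 9/500*9/10, 909/1000 + 9/500*1/1) = [2313/2500, 927/1000) <- contains code 9261/10000
  emit 'f', narrow to [2313/2500, 927/1000)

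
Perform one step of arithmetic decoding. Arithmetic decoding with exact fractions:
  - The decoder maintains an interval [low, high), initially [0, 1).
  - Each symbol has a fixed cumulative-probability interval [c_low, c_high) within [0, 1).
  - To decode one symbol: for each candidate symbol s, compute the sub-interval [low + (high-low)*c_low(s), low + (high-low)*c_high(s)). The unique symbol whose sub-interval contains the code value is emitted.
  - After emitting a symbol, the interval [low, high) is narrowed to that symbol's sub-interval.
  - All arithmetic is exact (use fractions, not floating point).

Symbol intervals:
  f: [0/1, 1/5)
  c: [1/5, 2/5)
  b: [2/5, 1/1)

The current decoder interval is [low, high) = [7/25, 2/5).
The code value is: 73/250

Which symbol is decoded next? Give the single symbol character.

Interval width = high − low = 2/5 − 7/25 = 3/25
Scaled code = (code − low) / width = (73/250 − 7/25) / 3/25 = 1/10
  f: [0/1, 1/5) ← scaled code falls here ✓
  c: [1/5, 2/5) 
  b: [2/5, 1/1) 

Answer: f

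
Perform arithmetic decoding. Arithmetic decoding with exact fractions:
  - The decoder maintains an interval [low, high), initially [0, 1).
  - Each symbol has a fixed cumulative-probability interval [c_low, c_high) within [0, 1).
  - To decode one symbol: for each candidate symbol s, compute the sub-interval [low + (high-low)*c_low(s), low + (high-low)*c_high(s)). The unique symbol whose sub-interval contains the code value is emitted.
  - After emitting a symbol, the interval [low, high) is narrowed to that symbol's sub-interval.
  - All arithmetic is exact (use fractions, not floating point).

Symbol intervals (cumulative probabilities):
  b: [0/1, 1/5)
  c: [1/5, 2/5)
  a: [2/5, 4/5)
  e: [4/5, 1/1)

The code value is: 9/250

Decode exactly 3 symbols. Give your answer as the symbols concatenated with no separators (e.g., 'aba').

Answer: bbe

Derivation:
Step 1: interval [0/1, 1/1), width = 1/1 - 0/1 = 1/1
  'b': [0/1 + 1/1*0/1, 0/1 + 1/1*1/5) = [0/1, 1/5) <- contains code 9/250
  'c': [0/1 + 1/1*1/5, 0/1 + 1/1*2/5) = [1/5, 2/5)
  'a': [0/1 + 1/1*2/5, 0/1 + 1/1*4/5) = [2/5, 4/5)
  'e': [0/1 + 1/1*4/5, 0/1 + 1/1*1/1) = [4/5, 1/1)
  emit 'b', narrow to [0/1, 1/5)
Step 2: interval [0/1, 1/5), width = 1/5 - 0/1 = 1/5
  'b': [0/1 + 1/5*0/1, 0/1 + 1/5*1/5) = [0/1, 1/25) <- contains code 9/250
  'c': [0/1 + 1/5*1/5, 0/1 + 1/5*2/5) = [1/25, 2/25)
  'a': [0/1 + 1/5*2/5, 0/1 + 1/5*4/5) = [2/25, 4/25)
  'e': [0/1 + 1/5*4/5, 0/1 + 1/5*1/1) = [4/25, 1/5)
  emit 'b', narrow to [0/1, 1/25)
Step 3: interval [0/1, 1/25), width = 1/25 - 0/1 = 1/25
  'b': [0/1 + 1/25*0/1, 0/1 + 1/25*1/5) = [0/1, 1/125)
  'c': [0/1 + 1/25*1/5, 0/1 + 1/25*2/5) = [1/125, 2/125)
  'a': [0/1 + 1/25*2/5, 0/1 + 1/25*4/5) = [2/125, 4/125)
  'e': [0/1 + 1/25*4/5, 0/1 + 1/25*1/1) = [4/125, 1/25) <- contains code 9/250
  emit 'e', narrow to [4/125, 1/25)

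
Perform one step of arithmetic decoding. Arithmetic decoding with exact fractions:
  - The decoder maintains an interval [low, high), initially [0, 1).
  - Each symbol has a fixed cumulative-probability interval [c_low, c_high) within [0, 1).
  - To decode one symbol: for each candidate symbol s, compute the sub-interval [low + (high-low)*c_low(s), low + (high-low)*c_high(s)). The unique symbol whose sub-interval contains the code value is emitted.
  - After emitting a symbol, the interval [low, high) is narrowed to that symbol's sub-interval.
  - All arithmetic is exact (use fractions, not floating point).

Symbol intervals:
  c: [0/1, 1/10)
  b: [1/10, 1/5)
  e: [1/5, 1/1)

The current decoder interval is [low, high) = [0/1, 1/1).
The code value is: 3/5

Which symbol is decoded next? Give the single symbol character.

Interval width = high − low = 1/1 − 0/1 = 1/1
Scaled code = (code − low) / width = (3/5 − 0/1) / 1/1 = 3/5
  c: [0/1, 1/10) 
  b: [1/10, 1/5) 
  e: [1/5, 1/1) ← scaled code falls here ✓

Answer: e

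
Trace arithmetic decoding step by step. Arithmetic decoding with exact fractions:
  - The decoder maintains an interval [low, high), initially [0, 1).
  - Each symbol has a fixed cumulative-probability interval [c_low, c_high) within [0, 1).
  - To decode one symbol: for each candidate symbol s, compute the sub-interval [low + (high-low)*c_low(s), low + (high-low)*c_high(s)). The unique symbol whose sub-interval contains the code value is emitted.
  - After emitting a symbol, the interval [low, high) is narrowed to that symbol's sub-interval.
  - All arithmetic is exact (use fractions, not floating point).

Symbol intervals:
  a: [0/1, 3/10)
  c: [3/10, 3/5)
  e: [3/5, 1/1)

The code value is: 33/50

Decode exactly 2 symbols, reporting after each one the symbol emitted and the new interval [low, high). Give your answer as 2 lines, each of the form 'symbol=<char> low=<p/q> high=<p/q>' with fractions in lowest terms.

Answer: symbol=e low=3/5 high=1/1
symbol=a low=3/5 high=18/25

Derivation:
Step 1: interval [0/1, 1/1), width = 1/1 - 0/1 = 1/1
  'a': [0/1 + 1/1*0/1, 0/1 + 1/1*3/10) = [0/1, 3/10)
  'c': [0/1 + 1/1*3/10, 0/1 + 1/1*3/5) = [3/10, 3/5)
  'e': [0/1 + 1/1*3/5, 0/1 + 1/1*1/1) = [3/5, 1/1) <- contains code 33/50
  emit 'e', narrow to [3/5, 1/1)
Step 2: interval [3/5, 1/1), width = 1/1 - 3/5 = 2/5
  'a': [3/5 + 2/5*0/1, 3/5 + 2/5*3/10) = [3/5, 18/25) <- contains code 33/50
  'c': [3/5 + 2/5*3/10, 3/5 + 2/5*3/5) = [18/25, 21/25)
  'e': [3/5 + 2/5*3/5, 3/5 + 2/5*1/1) = [21/25, 1/1)
  emit 'a', narrow to [3/5, 18/25)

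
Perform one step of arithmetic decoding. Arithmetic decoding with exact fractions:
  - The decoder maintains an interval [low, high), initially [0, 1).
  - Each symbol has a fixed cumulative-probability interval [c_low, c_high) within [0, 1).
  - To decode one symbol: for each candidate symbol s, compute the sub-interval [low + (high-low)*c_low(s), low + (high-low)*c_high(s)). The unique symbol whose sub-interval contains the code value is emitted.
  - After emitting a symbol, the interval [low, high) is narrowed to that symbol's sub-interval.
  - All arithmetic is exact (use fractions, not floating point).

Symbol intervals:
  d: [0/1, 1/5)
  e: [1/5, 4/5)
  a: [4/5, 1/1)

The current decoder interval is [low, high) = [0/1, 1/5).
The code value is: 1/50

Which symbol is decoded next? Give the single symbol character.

Interval width = high − low = 1/5 − 0/1 = 1/5
Scaled code = (code − low) / width = (1/50 − 0/1) / 1/5 = 1/10
  d: [0/1, 1/5) ← scaled code falls here ✓
  e: [1/5, 4/5) 
  a: [4/5, 1/1) 

Answer: d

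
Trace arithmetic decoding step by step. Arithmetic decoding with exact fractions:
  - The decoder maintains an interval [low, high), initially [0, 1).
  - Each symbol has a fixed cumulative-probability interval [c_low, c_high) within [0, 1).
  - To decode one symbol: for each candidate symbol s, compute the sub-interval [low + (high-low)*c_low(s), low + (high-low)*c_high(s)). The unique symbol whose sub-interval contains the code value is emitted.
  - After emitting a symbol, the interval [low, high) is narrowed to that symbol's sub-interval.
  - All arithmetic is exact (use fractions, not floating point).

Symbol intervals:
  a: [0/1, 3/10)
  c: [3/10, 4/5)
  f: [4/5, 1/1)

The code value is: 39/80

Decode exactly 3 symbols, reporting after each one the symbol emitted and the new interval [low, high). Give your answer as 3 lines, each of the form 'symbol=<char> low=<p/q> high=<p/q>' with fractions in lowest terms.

Answer: symbol=c low=3/10 high=4/5
symbol=c low=9/20 high=7/10
symbol=a low=9/20 high=21/40

Derivation:
Step 1: interval [0/1, 1/1), width = 1/1 - 0/1 = 1/1
  'a': [0/1 + 1/1*0/1, 0/1 + 1/1*3/10) = [0/1, 3/10)
  'c': [0/1 + 1/1*3/10, 0/1 + 1/1*4/5) = [3/10, 4/5) <- contains code 39/80
  'f': [0/1 + 1/1*4/5, 0/1 + 1/1*1/1) = [4/5, 1/1)
  emit 'c', narrow to [3/10, 4/5)
Step 2: interval [3/10, 4/5), width = 4/5 - 3/10 = 1/2
  'a': [3/10 + 1/2*0/1, 3/10 + 1/2*3/10) = [3/10, 9/20)
  'c': [3/10 + 1/2*3/10, 3/10 + 1/2*4/5) = [9/20, 7/10) <- contains code 39/80
  'f': [3/10 + 1/2*4/5, 3/10 + 1/2*1/1) = [7/10, 4/5)
  emit 'c', narrow to [9/20, 7/10)
Step 3: interval [9/20, 7/10), width = 7/10 - 9/20 = 1/4
  'a': [9/20 + 1/4*0/1, 9/20 + 1/4*3/10) = [9/20, 21/40) <- contains code 39/80
  'c': [9/20 + 1/4*3/10, 9/20 + 1/4*4/5) = [21/40, 13/20)
  'f': [9/20 + 1/4*4/5, 9/20 + 1/4*1/1) = [13/20, 7/10)
  emit 'a', narrow to [9/20, 21/40)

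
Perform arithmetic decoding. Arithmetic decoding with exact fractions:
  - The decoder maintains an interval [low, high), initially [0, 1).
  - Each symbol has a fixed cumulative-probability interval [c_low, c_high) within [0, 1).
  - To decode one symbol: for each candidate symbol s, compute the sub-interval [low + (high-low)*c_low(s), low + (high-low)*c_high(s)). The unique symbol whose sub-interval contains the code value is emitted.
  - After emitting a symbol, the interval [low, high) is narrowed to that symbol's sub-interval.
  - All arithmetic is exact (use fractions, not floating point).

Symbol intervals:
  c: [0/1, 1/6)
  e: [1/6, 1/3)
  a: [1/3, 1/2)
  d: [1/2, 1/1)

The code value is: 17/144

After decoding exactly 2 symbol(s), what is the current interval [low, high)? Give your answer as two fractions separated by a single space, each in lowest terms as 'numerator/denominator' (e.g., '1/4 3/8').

Answer: 1/12 1/6

Derivation:
Step 1: interval [0/1, 1/1), width = 1/1 - 0/1 = 1/1
  'c': [0/1 + 1/1*0/1, 0/1 + 1/1*1/6) = [0/1, 1/6) <- contains code 17/144
  'e': [0/1 + 1/1*1/6, 0/1 + 1/1*1/3) = [1/6, 1/3)
  'a': [0/1 + 1/1*1/3, 0/1 + 1/1*1/2) = [1/3, 1/2)
  'd': [0/1 + 1/1*1/2, 0/1 + 1/1*1/1) = [1/2, 1/1)
  emit 'c', narrow to [0/1, 1/6)
Step 2: interval [0/1, 1/6), width = 1/6 - 0/1 = 1/6
  'c': [0/1 + 1/6*0/1, 0/1 + 1/6*1/6) = [0/1, 1/36)
  'e': [0/1 + 1/6*1/6, 0/1 + 1/6*1/3) = [1/36, 1/18)
  'a': [0/1 + 1/6*1/3, 0/1 + 1/6*1/2) = [1/18, 1/12)
  'd': [0/1 + 1/6*1/2, 0/1 + 1/6*1/1) = [1/12, 1/6) <- contains code 17/144
  emit 'd', narrow to [1/12, 1/6)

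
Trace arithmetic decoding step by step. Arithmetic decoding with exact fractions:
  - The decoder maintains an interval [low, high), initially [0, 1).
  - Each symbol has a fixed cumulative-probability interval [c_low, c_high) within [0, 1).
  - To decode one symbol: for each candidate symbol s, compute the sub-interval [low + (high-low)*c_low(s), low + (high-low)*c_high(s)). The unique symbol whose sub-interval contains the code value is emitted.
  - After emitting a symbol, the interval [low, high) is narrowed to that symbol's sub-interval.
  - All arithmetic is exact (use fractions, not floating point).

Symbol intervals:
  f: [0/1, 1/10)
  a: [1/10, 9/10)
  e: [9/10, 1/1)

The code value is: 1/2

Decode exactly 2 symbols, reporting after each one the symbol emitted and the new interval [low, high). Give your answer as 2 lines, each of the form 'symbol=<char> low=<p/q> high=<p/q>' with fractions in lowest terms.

Step 1: interval [0/1, 1/1), width = 1/1 - 0/1 = 1/1
  'f': [0/1 + 1/1*0/1, 0/1 + 1/1*1/10) = [0/1, 1/10)
  'a': [0/1 + 1/1*1/10, 0/1 + 1/1*9/10) = [1/10, 9/10) <- contains code 1/2
  'e': [0/1 + 1/1*9/10, 0/1 + 1/1*1/1) = [9/10, 1/1)
  emit 'a', narrow to [1/10, 9/10)
Step 2: interval [1/10, 9/10), width = 9/10 - 1/10 = 4/5
  'f': [1/10 + 4/5*0/1, 1/10 + 4/5*1/10) = [1/10, 9/50)
  'a': [1/10 + 4/5*1/10, 1/10 + 4/5*9/10) = [9/50, 41/50) <- contains code 1/2
  'e': [1/10 + 4/5*9/10, 1/10 + 4/5*1/1) = [41/50, 9/10)
  emit 'a', narrow to [9/50, 41/50)

Answer: symbol=a low=1/10 high=9/10
symbol=a low=9/50 high=41/50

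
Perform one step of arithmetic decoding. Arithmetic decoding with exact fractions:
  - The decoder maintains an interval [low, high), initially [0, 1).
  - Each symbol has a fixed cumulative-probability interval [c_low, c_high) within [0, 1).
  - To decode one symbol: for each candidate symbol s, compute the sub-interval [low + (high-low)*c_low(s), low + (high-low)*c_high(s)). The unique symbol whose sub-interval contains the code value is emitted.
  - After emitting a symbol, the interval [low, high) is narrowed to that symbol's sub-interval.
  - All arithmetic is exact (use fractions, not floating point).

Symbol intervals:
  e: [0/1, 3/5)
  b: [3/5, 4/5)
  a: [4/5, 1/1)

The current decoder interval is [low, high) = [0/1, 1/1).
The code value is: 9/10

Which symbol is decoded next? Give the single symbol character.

Answer: a

Derivation:
Interval width = high − low = 1/1 − 0/1 = 1/1
Scaled code = (code − low) / width = (9/10 − 0/1) / 1/1 = 9/10
  e: [0/1, 3/5) 
  b: [3/5, 4/5) 
  a: [4/5, 1/1) ← scaled code falls here ✓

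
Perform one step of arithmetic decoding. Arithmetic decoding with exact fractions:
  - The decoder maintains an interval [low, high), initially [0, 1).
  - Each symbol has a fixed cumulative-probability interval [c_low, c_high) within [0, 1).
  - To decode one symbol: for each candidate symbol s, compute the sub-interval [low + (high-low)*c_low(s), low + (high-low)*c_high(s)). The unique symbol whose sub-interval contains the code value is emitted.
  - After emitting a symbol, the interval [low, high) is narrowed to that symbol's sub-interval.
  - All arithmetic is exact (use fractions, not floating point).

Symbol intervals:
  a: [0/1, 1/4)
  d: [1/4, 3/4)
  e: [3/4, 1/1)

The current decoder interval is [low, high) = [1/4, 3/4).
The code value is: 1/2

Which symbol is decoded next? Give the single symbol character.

Answer: d

Derivation:
Interval width = high − low = 3/4 − 1/4 = 1/2
Scaled code = (code − low) / width = (1/2 − 1/4) / 1/2 = 1/2
  a: [0/1, 1/4) 
  d: [1/4, 3/4) ← scaled code falls here ✓
  e: [3/4, 1/1) 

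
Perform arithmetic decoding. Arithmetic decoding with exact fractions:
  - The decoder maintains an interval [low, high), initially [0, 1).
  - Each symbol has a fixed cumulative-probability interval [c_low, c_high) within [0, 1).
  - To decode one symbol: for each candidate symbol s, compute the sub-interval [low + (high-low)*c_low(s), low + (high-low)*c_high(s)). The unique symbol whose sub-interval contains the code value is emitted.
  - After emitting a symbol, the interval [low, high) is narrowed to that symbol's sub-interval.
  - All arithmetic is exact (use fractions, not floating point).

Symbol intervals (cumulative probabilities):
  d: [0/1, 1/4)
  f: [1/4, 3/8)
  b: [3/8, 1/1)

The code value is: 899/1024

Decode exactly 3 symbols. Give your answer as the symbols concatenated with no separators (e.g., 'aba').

Step 1: interval [0/1, 1/1), width = 1/1 - 0/1 = 1/1
  'd': [0/1 + 1/1*0/1, 0/1 + 1/1*1/4) = [0/1, 1/4)
  'f': [0/1 + 1/1*1/4, 0/1 + 1/1*3/8) = [1/4, 3/8)
  'b': [0/1 + 1/1*3/8, 0/1 + 1/1*1/1) = [3/8, 1/1) <- contains code 899/1024
  emit 'b', narrow to [3/8, 1/1)
Step 2: interval [3/8, 1/1), width = 1/1 - 3/8 = 5/8
  'd': [3/8 + 5/8*0/1, 3/8 + 5/8*1/4) = [3/8, 17/32)
  'f': [3/8 + 5/8*1/4, 3/8 + 5/8*3/8) = [17/32, 39/64)
  'b': [3/8 + 5/8*3/8, 3/8 + 5/8*1/1) = [39/64, 1/1) <- contains code 899/1024
  emit 'b', narrow to [39/64, 1/1)
Step 3: interval [39/64, 1/1), width = 1/1 - 39/64 = 25/64
  'd': [39/64 + 25/64*0/1, 39/64 + 25/64*1/4) = [39/64, 181/256)
  'f': [39/64 + 25/64*1/4, 39/64 + 25/64*3/8) = [181/256, 387/512)
  'b': [39/64 + 25/64*3/8, 39/64 + 25/64*1/1) = [387/512, 1/1) <- contains code 899/1024
  emit 'b', narrow to [387/512, 1/1)

Answer: bbb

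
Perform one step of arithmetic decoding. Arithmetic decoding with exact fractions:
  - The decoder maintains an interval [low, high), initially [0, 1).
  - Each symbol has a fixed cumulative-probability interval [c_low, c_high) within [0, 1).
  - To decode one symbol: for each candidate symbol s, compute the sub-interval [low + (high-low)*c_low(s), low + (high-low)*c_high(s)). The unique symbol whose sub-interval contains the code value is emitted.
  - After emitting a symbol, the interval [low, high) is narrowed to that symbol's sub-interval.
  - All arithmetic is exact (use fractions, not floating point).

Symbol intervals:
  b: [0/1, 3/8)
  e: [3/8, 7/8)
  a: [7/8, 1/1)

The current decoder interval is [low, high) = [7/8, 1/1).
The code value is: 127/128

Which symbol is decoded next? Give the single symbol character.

Interval width = high − low = 1/1 − 7/8 = 1/8
Scaled code = (code − low) / width = (127/128 − 7/8) / 1/8 = 15/16
  b: [0/1, 3/8) 
  e: [3/8, 7/8) 
  a: [7/8, 1/1) ← scaled code falls here ✓

Answer: a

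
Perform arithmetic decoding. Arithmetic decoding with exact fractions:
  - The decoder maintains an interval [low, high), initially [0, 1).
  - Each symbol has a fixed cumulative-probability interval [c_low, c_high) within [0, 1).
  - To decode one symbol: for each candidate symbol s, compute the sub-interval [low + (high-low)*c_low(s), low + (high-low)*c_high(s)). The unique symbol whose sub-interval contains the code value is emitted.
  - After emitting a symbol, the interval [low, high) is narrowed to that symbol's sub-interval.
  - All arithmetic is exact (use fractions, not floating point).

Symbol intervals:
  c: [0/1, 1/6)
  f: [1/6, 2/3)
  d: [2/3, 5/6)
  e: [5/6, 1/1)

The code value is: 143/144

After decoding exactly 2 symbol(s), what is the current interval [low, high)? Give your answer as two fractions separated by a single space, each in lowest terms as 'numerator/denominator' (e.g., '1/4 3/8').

Step 1: interval [0/1, 1/1), width = 1/1 - 0/1 = 1/1
  'c': [0/1 + 1/1*0/1, 0/1 + 1/1*1/6) = [0/1, 1/6)
  'f': [0/1 + 1/1*1/6, 0/1 + 1/1*2/3) = [1/6, 2/3)
  'd': [0/1 + 1/1*2/3, 0/1 + 1/1*5/6) = [2/3, 5/6)
  'e': [0/1 + 1/1*5/6, 0/1 + 1/1*1/1) = [5/6, 1/1) <- contains code 143/144
  emit 'e', narrow to [5/6, 1/1)
Step 2: interval [5/6, 1/1), width = 1/1 - 5/6 = 1/6
  'c': [5/6 + 1/6*0/1, 5/6 + 1/6*1/6) = [5/6, 31/36)
  'f': [5/6 + 1/6*1/6, 5/6 + 1/6*2/3) = [31/36, 17/18)
  'd': [5/6 + 1/6*2/3, 5/6 + 1/6*5/6) = [17/18, 35/36)
  'e': [5/6 + 1/6*5/6, 5/6 + 1/6*1/1) = [35/36, 1/1) <- contains code 143/144
  emit 'e', narrow to [35/36, 1/1)

Answer: 35/36 1/1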